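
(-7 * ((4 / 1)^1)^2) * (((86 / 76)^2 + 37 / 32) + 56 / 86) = -10737041 / 31046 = -345.84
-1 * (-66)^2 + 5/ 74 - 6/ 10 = -1611917/ 370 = -4356.53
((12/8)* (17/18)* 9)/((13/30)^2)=11475/169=67.90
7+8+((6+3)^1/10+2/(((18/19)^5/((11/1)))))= 211295773/4723920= 44.73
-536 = -536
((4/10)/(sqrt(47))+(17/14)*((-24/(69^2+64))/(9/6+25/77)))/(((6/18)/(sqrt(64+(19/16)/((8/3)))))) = -1683*sqrt(16498)/2711650+3*sqrt(775406)/1880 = 1.33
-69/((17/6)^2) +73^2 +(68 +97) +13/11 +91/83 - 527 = 4960.68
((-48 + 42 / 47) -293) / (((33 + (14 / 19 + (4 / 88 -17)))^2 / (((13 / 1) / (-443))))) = 315726268 / 8909618215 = 0.04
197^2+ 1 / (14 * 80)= 43466081 / 1120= 38809.00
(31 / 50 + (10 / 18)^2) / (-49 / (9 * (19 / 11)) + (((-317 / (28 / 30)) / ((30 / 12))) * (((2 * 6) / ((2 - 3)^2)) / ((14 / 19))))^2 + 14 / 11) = 1887303649 / 9948827003553450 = 0.00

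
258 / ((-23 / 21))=-235.57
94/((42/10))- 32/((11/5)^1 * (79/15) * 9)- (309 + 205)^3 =-2478154378426/18249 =-135796721.93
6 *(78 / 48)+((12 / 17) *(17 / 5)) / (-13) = 2487 / 260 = 9.57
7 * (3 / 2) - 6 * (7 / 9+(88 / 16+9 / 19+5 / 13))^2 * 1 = -486005213 / 1647243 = -295.04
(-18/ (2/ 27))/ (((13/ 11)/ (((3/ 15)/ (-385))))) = 243/ 2275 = 0.11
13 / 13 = 1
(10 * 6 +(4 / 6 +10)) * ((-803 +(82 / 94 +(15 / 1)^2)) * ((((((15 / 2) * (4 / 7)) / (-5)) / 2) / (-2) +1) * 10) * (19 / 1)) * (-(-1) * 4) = -5306890000 / 141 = -37637517.73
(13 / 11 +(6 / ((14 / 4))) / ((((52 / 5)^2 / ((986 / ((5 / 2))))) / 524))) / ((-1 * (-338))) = 42640159 / 4398394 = 9.69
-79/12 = -6.58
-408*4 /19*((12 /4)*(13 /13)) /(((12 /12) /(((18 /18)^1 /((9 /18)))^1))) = -9792 /19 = -515.37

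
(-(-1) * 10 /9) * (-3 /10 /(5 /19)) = -19 /15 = -1.27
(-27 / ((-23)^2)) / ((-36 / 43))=129 / 2116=0.06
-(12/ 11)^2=-1.19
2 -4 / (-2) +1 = 5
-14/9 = -1.56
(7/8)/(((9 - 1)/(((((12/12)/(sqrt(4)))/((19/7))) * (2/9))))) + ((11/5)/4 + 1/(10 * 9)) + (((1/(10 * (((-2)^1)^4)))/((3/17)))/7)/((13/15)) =2845429/4979520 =0.57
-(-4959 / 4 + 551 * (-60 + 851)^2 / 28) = -24622537 / 2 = -12311268.50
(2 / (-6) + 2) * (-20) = -100 / 3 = -33.33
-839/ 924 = -0.91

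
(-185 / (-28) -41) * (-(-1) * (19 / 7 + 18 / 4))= -97263 / 392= -248.12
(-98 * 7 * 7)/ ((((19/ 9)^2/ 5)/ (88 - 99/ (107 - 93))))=-157390695/ 361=-435985.30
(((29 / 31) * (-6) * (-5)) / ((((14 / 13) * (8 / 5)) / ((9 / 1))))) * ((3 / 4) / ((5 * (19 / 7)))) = 152685 / 18848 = 8.10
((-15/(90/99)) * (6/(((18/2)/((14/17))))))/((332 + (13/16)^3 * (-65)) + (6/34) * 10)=-630784/20813019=-0.03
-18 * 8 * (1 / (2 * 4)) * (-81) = 1458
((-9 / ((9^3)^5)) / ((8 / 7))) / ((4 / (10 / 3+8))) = -119 / 1098086037838128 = -0.00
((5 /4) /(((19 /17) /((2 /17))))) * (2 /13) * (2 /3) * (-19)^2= 4.87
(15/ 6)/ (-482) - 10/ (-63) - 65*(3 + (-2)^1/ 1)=-3938255/ 60732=-64.85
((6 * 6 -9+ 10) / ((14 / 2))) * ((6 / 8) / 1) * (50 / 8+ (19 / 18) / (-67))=556369 / 22512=24.71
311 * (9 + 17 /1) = 8086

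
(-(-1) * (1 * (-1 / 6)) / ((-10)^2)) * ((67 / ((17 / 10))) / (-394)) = 0.00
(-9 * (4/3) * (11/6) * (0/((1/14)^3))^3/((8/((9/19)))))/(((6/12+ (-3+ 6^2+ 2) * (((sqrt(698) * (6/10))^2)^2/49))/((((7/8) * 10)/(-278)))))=0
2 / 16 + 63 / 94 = 299 / 376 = 0.80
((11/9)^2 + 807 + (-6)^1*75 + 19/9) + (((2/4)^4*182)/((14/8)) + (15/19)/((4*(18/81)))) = 4530731/12312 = 367.99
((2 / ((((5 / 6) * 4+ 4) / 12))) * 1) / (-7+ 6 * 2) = 36 / 55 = 0.65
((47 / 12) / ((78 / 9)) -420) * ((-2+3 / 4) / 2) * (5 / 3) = 1090825 / 2496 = 437.03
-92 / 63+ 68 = 66.54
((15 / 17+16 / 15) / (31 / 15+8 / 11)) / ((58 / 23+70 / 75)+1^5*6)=269445 / 3652042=0.07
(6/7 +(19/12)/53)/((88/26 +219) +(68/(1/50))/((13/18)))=51337/285333132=0.00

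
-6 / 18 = -1 / 3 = -0.33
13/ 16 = 0.81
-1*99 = -99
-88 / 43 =-2.05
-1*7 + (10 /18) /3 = -184 /27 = -6.81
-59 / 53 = -1.11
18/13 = 1.38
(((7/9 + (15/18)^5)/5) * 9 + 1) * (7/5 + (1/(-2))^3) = 229381/57600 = 3.98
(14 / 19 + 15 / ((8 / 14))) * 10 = 10255 / 38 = 269.87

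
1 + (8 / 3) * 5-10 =4.33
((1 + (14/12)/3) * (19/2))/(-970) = -95/6984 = -0.01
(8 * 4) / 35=32 / 35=0.91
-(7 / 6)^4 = -2401 / 1296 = -1.85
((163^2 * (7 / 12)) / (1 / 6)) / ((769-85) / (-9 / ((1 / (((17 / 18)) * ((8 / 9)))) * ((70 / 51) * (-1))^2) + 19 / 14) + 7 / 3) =-172725069 / 474466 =-364.04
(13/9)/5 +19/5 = 184/45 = 4.09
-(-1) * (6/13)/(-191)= -6/2483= -0.00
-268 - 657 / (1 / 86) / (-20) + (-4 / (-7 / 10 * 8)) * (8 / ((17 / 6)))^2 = 51845333 / 20230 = 2562.79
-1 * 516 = -516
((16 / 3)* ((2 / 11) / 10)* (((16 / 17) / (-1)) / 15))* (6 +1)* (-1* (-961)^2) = 1654949632 / 42075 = 39333.32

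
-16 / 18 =-8 / 9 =-0.89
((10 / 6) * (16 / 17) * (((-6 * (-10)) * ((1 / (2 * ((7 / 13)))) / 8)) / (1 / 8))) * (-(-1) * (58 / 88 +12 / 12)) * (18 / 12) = 284700 / 1309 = 217.49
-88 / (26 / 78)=-264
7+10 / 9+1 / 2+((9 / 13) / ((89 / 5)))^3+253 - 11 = 6986714644573 / 27878704074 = 250.61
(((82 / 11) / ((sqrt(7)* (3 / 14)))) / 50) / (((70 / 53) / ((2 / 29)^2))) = 8692* sqrt(7) / 24283875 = 0.00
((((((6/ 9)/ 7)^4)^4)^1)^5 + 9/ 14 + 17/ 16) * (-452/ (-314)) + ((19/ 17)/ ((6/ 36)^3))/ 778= 137609802002594914500221229184573708944447456398300032104280523121034338896521296790631123046219763990063070982413/ 49765886050798459973639130907819756655672168545932638526801852524283626564405959046034718319608482613791258622728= 2.77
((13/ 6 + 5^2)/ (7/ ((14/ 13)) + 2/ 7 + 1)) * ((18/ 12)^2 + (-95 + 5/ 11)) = -4633601/ 14388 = -322.05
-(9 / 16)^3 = -729 / 4096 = -0.18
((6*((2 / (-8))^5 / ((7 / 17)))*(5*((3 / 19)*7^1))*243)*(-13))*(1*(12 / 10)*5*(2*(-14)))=-50749335 / 1216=-41734.65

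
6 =6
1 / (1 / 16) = 16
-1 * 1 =-1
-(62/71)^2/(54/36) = -7688/15123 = -0.51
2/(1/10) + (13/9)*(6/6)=193/9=21.44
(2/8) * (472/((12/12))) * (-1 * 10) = -1180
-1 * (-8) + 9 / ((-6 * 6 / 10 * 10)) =31 / 4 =7.75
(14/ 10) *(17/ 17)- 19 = -88/ 5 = -17.60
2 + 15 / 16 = 47 / 16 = 2.94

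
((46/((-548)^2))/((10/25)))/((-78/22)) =-0.00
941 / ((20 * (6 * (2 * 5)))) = 941 / 1200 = 0.78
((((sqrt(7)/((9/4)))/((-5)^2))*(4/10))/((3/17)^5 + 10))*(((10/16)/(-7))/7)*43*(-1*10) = 122107702*sqrt(7)/31308382665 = 0.01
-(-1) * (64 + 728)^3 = 496793088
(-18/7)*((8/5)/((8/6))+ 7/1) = -738/35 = -21.09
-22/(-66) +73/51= 30/17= 1.76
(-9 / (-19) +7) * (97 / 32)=6887 / 304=22.65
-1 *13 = -13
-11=-11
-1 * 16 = -16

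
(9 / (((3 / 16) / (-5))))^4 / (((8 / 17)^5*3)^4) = 2540144629154732826501000625 / 17592186044416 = 144390505122074.32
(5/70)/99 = 1/1386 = 0.00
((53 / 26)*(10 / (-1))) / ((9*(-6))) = 265 / 702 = 0.38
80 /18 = 40 /9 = 4.44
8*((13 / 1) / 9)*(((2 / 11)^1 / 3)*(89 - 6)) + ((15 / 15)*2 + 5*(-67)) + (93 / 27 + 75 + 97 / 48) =-194.41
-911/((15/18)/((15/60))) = -2733/10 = -273.30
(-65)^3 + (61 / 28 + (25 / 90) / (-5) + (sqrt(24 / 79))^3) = -69204965 / 252 + 48 * sqrt(474) / 6241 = -274622.71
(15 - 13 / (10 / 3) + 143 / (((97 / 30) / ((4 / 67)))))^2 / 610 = 797429354121 / 2576457061000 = 0.31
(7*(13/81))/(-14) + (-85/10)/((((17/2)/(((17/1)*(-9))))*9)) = 2741/162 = 16.92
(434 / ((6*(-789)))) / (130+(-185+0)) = 217 / 130185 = 0.00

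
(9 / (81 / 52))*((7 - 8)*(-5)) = 260 / 9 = 28.89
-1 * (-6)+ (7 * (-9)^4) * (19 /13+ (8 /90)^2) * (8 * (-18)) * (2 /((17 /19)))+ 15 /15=-120018765517 /5525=-21722853.49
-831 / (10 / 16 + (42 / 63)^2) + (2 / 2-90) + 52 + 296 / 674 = -21112101 / 25949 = -813.60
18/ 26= 9/ 13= 0.69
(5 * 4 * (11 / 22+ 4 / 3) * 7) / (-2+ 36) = 385 / 51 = 7.55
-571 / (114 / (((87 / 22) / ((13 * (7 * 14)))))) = -16559 / 1065064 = -0.02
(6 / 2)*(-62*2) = -372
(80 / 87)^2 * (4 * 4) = 102400 / 7569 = 13.53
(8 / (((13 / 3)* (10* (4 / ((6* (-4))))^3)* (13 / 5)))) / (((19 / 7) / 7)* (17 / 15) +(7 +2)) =-952560 / 586261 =-1.62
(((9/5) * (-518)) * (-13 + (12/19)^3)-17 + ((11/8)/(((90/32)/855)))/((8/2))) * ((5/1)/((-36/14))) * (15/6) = -28744900135/493848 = -58205.97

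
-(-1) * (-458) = -458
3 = 3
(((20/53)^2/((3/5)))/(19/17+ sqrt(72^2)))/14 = 17000/73323327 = 0.00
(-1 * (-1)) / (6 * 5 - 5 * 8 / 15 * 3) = 1 / 22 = 0.05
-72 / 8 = -9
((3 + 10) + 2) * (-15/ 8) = -225/ 8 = -28.12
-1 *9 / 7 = -9 / 7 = -1.29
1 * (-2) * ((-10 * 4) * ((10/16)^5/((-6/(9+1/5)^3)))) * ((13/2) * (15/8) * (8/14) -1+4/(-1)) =-83648125/43008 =-1944.94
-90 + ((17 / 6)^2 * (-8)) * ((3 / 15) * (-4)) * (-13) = -34106 / 45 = -757.91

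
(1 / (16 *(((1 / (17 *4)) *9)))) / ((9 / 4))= 0.21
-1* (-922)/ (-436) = -461/ 218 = -2.11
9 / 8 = 1.12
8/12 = 2/3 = 0.67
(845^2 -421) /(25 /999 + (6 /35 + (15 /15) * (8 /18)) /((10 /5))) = 12475581930 /5821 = 2143202.53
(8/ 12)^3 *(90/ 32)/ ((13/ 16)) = 40/ 39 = 1.03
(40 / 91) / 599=40 / 54509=0.00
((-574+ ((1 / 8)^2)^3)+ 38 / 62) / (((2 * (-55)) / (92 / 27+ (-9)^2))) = 10619250207751 / 24135598080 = 439.98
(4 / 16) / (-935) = -1 / 3740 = -0.00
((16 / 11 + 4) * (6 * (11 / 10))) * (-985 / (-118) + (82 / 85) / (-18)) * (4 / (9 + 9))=2994748 / 45135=66.35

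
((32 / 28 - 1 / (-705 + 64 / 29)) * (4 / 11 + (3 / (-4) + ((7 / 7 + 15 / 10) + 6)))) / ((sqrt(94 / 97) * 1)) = 756891 * sqrt(9118) / 7663256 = 9.43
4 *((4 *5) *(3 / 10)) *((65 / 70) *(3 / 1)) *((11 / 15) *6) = 10296 / 35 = 294.17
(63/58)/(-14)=-9/116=-0.08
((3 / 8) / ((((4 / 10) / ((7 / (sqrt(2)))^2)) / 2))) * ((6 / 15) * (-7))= -1029 / 8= -128.62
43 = 43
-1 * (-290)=290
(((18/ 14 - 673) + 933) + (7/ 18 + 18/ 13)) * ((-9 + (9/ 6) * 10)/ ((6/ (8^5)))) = 7059718144/ 819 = 8619924.47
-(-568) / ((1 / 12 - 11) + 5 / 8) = -13632 / 247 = -55.19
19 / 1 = 19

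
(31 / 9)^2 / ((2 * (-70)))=-961 / 11340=-0.08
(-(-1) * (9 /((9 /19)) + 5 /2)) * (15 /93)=215 /62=3.47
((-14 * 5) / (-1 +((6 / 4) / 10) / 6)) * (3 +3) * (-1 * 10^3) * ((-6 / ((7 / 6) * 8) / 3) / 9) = 400000 / 39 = 10256.41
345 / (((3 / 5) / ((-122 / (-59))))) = 70150 / 59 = 1188.98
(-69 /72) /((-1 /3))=23 /8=2.88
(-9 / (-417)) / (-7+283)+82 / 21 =1048637 / 268548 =3.90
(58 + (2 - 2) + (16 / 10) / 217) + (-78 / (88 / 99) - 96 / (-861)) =-5272563 / 177940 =-29.63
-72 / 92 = -18 / 23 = -0.78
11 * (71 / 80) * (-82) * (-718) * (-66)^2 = 2503728394.20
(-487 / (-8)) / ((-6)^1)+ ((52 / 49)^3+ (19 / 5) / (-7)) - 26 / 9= -1048882057 / 84707280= -12.38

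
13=13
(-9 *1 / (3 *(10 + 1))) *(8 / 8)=-3 / 11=-0.27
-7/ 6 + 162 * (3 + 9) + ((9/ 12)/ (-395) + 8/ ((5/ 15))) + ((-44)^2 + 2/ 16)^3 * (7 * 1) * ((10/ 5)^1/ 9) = 3424870035772079/ 303360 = 11289787828.89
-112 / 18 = -56 / 9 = -6.22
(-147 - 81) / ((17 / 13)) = -2964 / 17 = -174.35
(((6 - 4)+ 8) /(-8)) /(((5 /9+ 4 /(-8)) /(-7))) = 315 /2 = 157.50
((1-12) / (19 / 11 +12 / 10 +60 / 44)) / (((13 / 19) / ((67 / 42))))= -770165 / 128856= -5.98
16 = 16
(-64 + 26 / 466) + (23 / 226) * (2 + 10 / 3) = -5007889 / 78987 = -63.40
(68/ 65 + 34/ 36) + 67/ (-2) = -18433/ 585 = -31.51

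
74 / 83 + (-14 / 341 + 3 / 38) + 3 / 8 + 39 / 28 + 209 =6375135931 / 30114392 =211.70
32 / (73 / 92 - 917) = -2944 / 84291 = -0.03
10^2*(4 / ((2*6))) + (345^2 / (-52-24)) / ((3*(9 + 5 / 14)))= -335375 / 14934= -22.46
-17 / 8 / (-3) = 17 / 24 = 0.71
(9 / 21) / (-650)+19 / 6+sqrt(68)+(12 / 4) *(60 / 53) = 2373724 / 361725+2 *sqrt(17) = 14.81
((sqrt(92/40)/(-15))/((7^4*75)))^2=23/72960762656250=0.00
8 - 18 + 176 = 166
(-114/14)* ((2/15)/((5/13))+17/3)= -8569/175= -48.97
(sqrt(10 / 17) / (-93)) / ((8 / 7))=-7 * sqrt(170) / 12648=-0.01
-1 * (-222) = 222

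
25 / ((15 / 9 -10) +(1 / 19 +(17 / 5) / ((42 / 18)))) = -49875 / 13613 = -3.66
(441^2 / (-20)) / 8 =-194481 / 160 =-1215.51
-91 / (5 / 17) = -1547 / 5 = -309.40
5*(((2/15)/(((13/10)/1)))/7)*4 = 80/273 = 0.29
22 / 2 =11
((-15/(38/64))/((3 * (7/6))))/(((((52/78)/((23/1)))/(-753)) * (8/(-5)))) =-15587100/133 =-117196.24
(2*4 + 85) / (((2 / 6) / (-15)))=-4185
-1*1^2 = -1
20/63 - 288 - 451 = -46537/63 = -738.68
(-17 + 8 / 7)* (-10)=1110 / 7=158.57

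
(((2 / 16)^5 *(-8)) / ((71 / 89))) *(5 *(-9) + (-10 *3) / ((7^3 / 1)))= 1376385 / 99749888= 0.01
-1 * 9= -9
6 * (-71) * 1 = -426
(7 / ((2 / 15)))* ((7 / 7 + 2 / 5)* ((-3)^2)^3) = 107163 / 2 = 53581.50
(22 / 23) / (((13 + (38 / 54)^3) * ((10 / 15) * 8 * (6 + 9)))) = 216513 / 241718960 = 0.00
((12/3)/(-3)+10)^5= 48894.55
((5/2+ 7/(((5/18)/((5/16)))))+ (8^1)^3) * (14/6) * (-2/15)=-9751/60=-162.52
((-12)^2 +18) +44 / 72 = 2927 / 18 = 162.61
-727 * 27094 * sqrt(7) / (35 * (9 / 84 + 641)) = -78789352 * sqrt(7) / 89755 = -2322.51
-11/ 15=-0.73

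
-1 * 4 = -4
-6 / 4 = -3 / 2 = -1.50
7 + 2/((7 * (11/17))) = 573/77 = 7.44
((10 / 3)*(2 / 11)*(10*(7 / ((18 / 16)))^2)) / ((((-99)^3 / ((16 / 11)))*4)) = -2508800 / 28529701497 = -0.00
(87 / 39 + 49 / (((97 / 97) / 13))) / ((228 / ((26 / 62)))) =1.18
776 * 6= 4656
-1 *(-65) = 65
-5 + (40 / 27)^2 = -2045 / 729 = -2.81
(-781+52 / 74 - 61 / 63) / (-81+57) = 910565 / 27972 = 32.55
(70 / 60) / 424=0.00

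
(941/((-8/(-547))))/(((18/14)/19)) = 68458691/72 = 950815.15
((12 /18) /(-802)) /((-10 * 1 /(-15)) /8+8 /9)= -12 /14035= -0.00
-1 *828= -828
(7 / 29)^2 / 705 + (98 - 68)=17787199 / 592905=30.00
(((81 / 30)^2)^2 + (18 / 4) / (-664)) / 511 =0.10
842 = 842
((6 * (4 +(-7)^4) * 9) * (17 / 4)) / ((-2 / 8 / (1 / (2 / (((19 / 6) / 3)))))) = -2330445 / 2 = -1165222.50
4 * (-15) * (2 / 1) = -120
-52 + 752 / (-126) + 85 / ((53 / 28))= -43616 / 3339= -13.06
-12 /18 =-2 /3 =-0.67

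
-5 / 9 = -0.56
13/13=1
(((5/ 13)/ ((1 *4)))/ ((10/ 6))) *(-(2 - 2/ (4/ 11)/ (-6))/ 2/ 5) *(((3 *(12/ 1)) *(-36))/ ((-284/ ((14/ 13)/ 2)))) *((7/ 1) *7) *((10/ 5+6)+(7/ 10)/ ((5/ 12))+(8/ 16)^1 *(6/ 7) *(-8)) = -15197301/ 1199900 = -12.67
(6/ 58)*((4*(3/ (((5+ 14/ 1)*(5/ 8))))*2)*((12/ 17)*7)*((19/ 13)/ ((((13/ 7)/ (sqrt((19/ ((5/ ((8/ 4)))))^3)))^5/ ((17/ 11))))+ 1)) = 48384/ 46835+ 93041594793443229696*sqrt(190)/ 3007328263671875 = 426455.93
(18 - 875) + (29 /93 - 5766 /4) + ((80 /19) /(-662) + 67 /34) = -22831145720 /9942909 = -2296.22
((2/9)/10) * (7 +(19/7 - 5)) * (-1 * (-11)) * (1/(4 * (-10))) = -121/4200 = -0.03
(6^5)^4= 3656158440062976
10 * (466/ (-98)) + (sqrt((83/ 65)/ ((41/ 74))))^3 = -2330/ 49 + 6142 * sqrt(16368430)/ 7102225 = -44.05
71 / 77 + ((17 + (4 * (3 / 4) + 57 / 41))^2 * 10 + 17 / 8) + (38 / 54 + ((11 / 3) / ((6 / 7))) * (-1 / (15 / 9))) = 639773206151 / 139791960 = 4576.61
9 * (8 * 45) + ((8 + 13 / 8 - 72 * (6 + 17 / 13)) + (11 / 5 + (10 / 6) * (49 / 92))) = 97828931 / 35880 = 2726.56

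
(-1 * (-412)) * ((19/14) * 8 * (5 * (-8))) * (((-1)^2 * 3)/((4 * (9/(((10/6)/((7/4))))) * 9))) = -6262400/3969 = -1577.83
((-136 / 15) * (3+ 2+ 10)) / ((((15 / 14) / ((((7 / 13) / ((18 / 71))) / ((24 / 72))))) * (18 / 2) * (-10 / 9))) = 236572 / 2925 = 80.88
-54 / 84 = -9 / 14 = -0.64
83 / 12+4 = 131 / 12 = 10.92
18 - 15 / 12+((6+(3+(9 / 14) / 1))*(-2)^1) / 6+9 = 631 / 28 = 22.54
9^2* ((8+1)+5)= 1134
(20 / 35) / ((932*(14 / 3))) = 3 / 22834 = 0.00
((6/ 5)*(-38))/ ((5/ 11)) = -100.32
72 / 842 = 36 / 421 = 0.09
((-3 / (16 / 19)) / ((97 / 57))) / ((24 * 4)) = -1083 / 49664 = -0.02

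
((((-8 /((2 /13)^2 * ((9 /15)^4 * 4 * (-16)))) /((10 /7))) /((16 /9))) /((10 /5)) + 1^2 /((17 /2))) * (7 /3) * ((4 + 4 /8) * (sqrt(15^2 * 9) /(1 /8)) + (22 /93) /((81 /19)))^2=664813432861922286733 /13335784883712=49851841.39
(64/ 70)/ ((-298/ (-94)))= 1504/ 5215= 0.29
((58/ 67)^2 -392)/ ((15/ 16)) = -28101184/ 67335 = -417.33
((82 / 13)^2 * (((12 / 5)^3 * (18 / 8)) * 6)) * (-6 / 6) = -156857472 / 21125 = -7425.21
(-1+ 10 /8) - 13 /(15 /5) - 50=-54.08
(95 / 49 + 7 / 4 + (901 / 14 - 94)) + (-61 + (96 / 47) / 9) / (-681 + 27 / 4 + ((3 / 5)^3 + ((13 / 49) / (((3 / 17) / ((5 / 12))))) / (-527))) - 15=-22820922973633 / 558461443484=-40.86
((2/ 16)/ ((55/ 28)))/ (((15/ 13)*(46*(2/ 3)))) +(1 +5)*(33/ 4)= 2504791/ 50600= 49.50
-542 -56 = -598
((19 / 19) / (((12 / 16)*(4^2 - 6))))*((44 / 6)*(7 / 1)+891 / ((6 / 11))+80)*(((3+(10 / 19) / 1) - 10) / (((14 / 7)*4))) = -434149 / 2280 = -190.42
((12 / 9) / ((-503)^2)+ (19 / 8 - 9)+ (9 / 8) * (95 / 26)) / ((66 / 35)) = -1.33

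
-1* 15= -15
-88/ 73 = -1.21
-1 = -1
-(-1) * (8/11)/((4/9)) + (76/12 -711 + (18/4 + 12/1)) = -45311/66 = -686.53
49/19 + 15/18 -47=-4969/114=-43.59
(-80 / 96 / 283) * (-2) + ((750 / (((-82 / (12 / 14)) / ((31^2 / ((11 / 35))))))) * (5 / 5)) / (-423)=1019967235 / 17996253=56.68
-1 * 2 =-2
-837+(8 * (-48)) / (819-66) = -837.51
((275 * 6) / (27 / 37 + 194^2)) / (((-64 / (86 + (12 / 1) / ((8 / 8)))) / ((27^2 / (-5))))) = 31153815 / 3182992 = 9.79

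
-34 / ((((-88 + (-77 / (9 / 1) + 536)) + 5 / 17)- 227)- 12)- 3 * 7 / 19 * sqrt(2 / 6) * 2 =-14 * sqrt(3) / 19- 5202 / 30713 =-1.45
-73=-73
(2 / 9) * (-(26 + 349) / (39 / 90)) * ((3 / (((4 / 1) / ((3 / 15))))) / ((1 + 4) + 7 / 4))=-500 / 117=-4.27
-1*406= -406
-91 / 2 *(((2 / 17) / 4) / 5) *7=-637 / 340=-1.87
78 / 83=0.94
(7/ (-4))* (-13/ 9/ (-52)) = -0.05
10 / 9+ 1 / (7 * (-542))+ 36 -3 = 1164749 / 34146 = 34.11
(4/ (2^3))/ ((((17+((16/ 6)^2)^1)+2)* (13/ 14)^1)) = 63/ 3055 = 0.02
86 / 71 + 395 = 28131 / 71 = 396.21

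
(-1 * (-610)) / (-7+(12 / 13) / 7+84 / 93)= -1720810 / 16827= -102.26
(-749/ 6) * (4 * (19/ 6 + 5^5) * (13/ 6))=-182753753/ 54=-3384328.76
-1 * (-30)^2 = -900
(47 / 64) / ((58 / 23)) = 1081 / 3712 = 0.29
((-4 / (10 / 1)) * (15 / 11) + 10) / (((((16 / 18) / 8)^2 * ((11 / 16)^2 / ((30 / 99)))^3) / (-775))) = -4056730828800000 / 25937424601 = -156404.53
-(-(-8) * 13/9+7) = -167/9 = -18.56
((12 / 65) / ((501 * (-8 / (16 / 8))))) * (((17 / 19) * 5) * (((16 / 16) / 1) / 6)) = -17 / 247494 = -0.00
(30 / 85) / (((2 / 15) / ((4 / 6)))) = 30 / 17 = 1.76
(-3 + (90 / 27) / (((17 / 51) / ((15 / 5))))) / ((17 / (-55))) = -87.35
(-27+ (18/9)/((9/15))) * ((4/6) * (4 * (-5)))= 2840/9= 315.56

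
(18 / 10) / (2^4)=9 / 80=0.11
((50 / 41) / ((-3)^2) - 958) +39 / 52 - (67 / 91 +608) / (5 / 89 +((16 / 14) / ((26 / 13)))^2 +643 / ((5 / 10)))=-957.59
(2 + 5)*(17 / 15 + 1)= 224 / 15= 14.93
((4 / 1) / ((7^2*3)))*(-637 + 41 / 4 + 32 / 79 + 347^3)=13202889743 / 11613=1136906.03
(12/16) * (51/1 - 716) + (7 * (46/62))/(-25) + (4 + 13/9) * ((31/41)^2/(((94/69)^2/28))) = -5203113426301/11511319900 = -452.00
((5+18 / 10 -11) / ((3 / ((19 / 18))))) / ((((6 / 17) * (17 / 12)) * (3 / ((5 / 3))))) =-133 / 81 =-1.64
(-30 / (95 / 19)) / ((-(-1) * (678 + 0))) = -1 / 113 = -0.01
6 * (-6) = -36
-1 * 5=-5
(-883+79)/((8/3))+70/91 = -7819/26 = -300.73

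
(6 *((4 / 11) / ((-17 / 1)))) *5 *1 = -120 / 187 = -0.64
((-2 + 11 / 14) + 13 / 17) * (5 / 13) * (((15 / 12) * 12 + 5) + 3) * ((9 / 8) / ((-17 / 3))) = 332235 / 420784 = 0.79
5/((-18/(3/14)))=-5/84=-0.06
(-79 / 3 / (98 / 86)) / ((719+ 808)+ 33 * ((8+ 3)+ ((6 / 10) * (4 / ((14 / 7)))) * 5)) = -0.01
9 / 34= 0.26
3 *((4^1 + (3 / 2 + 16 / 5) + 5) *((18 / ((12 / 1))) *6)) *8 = 14796 / 5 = 2959.20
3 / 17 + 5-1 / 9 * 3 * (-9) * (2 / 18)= 5.51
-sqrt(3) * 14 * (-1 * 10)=242.49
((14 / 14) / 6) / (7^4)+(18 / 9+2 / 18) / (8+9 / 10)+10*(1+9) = 385552847 / 3846402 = 100.24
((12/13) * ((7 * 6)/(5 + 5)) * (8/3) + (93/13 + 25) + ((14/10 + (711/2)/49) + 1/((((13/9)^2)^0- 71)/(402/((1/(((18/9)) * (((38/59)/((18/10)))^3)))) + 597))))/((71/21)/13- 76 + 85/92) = -615553655924684/1094092742442735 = -0.56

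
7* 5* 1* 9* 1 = 315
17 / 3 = 5.67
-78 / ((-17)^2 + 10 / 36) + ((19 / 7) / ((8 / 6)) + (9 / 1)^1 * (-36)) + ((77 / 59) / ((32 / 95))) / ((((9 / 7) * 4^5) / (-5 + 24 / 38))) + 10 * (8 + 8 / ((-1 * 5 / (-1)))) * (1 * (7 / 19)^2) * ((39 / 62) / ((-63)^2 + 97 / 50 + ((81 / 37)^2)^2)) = -855972480902548140728776062703 / 2656280806637350763704909824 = -322.24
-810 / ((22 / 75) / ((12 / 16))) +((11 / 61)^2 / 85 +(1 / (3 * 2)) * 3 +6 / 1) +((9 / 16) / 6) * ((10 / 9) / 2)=-689526791309 / 333996960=-2064.47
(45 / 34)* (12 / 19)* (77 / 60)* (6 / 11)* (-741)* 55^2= -22297275 / 17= -1311604.41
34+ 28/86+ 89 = 5303/43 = 123.33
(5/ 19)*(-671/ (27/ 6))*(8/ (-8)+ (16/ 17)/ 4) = 87230/ 2907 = 30.01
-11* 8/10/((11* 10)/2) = -4/25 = -0.16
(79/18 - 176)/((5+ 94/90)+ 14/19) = -293455/11596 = -25.31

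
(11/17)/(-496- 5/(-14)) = -154/117963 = -0.00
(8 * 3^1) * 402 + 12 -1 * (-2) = 9662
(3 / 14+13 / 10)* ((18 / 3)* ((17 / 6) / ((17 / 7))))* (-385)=-4081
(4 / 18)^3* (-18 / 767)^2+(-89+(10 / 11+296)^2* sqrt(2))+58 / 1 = -164132599 / 5294601+10666756* sqrt(2) / 121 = 124639.01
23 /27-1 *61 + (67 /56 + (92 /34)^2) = -22560623 /436968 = -51.63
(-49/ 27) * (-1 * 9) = 49/ 3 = 16.33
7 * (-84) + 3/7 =-4113/7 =-587.57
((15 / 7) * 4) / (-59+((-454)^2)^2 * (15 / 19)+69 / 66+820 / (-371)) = 265848 / 1040258458529569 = 0.00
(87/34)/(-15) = -29/170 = -0.17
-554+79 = -475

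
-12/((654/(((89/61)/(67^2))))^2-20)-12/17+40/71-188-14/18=-16454426342627002272913/87097194413304442092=-188.92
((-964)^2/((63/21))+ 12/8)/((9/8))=7434404/27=275348.30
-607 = -607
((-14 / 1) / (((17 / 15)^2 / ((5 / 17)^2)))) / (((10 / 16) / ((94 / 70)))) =-169200 / 83521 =-2.03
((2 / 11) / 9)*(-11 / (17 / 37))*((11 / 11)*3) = -74 / 51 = -1.45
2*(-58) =-116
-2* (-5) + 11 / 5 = 12.20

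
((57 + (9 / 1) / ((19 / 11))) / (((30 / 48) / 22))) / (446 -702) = -6501 / 760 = -8.55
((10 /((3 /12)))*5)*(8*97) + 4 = 155204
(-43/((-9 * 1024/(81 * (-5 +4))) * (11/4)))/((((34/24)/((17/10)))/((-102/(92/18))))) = 532899/161920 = 3.29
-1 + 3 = 2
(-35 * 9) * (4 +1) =-1575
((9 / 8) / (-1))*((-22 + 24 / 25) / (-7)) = -2367 / 700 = -3.38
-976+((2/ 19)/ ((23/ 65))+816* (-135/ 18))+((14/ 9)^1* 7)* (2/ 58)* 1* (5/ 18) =-7283723813/ 1026513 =-7095.60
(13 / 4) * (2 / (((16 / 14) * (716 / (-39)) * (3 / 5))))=-5915 / 11456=-0.52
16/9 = 1.78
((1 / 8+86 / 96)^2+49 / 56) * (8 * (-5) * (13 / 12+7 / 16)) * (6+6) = -1612205 / 1152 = -1399.48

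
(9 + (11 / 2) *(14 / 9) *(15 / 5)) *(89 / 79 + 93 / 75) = 162032 / 1975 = 82.04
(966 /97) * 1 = 966 /97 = 9.96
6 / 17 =0.35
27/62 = 0.44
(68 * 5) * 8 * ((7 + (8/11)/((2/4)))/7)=252960/77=3285.19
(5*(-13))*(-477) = 31005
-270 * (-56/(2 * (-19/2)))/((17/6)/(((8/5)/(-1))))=145152/323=449.39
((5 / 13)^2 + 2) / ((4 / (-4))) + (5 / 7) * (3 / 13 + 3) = 0.16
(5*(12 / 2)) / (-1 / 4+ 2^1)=120 / 7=17.14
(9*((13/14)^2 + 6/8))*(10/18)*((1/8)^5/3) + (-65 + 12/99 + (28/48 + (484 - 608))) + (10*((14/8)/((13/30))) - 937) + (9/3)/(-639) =-53058815520317/48905945088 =-1084.92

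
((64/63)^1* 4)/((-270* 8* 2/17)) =-136/8505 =-0.02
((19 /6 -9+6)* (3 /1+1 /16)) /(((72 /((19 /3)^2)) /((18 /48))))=17689 /165888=0.11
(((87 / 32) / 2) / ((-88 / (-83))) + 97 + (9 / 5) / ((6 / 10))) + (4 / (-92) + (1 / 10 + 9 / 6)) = 66606543 / 647680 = 102.84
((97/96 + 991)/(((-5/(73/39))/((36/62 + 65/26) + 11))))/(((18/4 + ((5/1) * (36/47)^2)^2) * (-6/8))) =3290587864225513/6185143846440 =532.01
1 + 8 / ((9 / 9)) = 9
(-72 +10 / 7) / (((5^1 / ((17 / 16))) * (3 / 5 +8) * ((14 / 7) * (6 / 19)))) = -79781 / 28896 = -2.76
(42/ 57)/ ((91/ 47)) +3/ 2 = 929/ 494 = 1.88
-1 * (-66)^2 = -4356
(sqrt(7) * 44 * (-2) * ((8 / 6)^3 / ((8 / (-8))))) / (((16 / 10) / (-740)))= -2604800 * sqrt(7) / 27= -255246.41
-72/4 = -18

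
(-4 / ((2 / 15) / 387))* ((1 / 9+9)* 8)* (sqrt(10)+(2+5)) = -8599725.85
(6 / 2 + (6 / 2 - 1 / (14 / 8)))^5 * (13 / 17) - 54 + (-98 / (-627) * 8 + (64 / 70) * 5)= 3556.96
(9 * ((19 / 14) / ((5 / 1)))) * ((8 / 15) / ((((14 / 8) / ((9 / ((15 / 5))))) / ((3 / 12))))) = 684 / 1225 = 0.56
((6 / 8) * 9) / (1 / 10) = 135 / 2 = 67.50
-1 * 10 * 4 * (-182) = 7280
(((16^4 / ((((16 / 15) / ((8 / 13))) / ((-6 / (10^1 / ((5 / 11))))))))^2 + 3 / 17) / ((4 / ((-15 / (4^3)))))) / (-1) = 554453435288205 / 88994048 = 6230230.54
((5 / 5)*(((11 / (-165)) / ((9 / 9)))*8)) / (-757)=8 / 11355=0.00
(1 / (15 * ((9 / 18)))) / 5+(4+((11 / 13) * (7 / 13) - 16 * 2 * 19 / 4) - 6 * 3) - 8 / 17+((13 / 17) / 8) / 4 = -1144357753 / 6895200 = -165.96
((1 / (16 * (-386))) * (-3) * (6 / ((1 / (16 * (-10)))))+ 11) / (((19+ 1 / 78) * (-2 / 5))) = -396435 / 286219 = -1.39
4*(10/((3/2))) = 80/3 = 26.67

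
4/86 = 2/43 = 0.05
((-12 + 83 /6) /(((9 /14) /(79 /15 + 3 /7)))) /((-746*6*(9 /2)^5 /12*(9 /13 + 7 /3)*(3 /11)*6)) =-7525232 /1578881981745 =-0.00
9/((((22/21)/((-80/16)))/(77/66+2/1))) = -5985/44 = -136.02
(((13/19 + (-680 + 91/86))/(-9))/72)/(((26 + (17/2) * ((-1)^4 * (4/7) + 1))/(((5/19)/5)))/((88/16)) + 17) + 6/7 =75422898923/87296463072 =0.86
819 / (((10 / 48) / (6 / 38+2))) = 805896 / 95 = 8483.12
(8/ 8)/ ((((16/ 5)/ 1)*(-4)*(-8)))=5/ 512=0.01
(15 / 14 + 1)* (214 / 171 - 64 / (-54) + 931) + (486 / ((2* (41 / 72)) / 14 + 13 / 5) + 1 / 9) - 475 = 79582845385 / 48528774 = 1639.91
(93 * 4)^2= 138384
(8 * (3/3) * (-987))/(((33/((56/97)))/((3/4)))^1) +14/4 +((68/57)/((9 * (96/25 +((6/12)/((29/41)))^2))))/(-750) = -54539602832639/544836672270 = -100.10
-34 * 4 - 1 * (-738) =602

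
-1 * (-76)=76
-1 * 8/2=-4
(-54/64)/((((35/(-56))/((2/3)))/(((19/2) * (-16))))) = -684/5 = -136.80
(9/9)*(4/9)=0.44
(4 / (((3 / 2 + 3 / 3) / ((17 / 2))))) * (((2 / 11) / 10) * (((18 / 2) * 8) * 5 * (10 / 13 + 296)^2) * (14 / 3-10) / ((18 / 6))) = -129551763456 / 9295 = -13937790.58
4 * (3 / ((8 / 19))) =57 / 2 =28.50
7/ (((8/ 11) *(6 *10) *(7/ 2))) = 11/ 240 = 0.05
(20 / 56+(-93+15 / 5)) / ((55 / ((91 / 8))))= -3263 / 176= -18.54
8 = 8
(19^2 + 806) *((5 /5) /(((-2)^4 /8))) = 1167 /2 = 583.50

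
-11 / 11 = -1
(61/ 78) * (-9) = -183/ 26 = -7.04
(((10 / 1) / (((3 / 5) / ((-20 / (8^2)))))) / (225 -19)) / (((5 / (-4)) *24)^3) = 1 / 1067904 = 0.00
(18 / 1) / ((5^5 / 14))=252 / 3125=0.08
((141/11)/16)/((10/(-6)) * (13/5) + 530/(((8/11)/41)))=423/15773692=0.00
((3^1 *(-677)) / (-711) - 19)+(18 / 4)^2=3893 / 948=4.11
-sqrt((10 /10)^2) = -1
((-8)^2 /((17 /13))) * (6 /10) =2496 /85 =29.36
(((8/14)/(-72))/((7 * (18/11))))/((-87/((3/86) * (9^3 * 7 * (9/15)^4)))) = 8019/43645000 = 0.00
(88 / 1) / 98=44 / 49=0.90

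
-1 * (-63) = 63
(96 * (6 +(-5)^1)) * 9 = 864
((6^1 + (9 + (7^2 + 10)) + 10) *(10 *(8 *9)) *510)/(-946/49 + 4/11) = -1662534720/1021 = -1628339.59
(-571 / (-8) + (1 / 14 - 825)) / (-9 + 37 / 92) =970577 / 11074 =87.64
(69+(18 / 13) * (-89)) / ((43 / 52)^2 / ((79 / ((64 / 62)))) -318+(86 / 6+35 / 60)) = 0.18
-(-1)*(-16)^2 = 256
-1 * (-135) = 135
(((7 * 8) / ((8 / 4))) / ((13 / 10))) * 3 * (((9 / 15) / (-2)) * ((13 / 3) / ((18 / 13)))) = -60.67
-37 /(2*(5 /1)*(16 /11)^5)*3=-17876661 /10485760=-1.70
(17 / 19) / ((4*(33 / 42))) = 119 / 418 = 0.28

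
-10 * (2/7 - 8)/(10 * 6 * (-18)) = -1/14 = -0.07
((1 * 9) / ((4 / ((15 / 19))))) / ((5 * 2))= 27 / 152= 0.18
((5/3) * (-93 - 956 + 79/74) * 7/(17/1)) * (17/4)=-904715/296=-3056.47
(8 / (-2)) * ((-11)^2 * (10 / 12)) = -1210 / 3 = -403.33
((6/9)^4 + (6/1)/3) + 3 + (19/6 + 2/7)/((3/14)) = 1726/81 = 21.31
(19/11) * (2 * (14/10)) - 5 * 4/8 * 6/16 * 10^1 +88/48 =-3571/1320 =-2.71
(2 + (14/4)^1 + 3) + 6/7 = 131/14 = 9.36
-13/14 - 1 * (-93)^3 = 11260985/14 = 804356.07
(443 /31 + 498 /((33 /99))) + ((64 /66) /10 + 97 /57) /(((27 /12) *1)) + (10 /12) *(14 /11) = 120079606 /79515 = 1510.15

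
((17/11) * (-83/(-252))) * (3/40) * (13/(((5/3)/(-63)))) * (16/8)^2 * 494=-40776489/1100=-37069.54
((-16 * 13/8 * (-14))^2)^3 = 2325992456359936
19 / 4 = 4.75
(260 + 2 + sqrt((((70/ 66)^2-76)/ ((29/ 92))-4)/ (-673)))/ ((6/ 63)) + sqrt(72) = 7*sqrt(37218489626)/ 214687 + 6*sqrt(2) + 2751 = 2765.78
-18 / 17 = -1.06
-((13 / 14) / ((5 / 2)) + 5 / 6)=-253 / 210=-1.20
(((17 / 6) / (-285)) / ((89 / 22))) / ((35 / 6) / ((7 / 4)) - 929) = 187 / 70438605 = 0.00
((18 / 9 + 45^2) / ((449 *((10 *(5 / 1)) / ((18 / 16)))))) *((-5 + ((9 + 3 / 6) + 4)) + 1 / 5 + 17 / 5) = 2207403 / 1796000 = 1.23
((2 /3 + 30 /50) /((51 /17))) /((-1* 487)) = -19 /21915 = -0.00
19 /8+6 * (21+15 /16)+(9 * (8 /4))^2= 458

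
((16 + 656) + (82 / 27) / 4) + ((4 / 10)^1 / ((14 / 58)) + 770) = 2729947 / 1890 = 1444.42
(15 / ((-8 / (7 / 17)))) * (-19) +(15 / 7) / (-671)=9368475 / 638792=14.67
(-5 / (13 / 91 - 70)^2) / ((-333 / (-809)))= -198205 / 79627293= -0.00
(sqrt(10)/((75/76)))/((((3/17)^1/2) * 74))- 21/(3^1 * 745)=-7/745 + 1292 * sqrt(10)/8325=0.48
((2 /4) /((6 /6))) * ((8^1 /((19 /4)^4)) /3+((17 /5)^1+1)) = 2.20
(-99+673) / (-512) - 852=-218399 / 256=-853.12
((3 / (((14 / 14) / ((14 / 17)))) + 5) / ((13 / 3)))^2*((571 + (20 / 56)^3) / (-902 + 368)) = -3.18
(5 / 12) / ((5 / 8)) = 0.67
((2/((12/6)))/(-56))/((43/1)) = -1/2408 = -0.00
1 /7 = 0.14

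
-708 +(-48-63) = -819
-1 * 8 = -8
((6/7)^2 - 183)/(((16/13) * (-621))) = 38701/162288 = 0.24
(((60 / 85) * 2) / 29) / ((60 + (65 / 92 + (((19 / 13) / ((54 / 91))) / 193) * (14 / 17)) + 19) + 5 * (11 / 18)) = 11505888 / 19563310477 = 0.00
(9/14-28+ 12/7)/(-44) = 359/616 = 0.58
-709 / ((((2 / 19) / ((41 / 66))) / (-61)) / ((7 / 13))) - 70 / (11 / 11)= 235716677 / 1716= 137364.03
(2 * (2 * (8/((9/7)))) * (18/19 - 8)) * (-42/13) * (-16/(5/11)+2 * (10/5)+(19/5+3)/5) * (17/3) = -5329280768/55575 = -95893.49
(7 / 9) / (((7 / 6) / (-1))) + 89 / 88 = 91 / 264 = 0.34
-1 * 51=-51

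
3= 3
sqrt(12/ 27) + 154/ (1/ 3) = 1388/ 3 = 462.67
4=4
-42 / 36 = -7 / 6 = -1.17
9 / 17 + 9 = 162 / 17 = 9.53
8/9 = 0.89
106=106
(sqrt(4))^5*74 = 2368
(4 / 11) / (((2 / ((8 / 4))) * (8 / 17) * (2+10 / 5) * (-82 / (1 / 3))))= -17 / 21648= -0.00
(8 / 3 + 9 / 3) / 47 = 17 / 141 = 0.12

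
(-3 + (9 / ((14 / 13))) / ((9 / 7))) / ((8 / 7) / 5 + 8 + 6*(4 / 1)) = 245 / 2256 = 0.11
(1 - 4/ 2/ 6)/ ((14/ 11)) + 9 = 200/ 21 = 9.52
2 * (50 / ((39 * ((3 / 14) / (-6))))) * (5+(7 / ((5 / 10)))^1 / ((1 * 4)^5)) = -449225 / 1248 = -359.96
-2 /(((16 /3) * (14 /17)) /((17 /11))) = -867 /1232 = -0.70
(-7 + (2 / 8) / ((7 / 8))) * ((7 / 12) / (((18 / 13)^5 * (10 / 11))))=-191958481 / 226748160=-0.85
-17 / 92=-0.18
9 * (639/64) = 5751/64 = 89.86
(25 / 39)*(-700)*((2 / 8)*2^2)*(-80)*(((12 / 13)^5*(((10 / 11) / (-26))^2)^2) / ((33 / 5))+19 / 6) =22714608627969605900000 / 199820231736959691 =113675.22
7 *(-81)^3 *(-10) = 37200870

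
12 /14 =6 /7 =0.86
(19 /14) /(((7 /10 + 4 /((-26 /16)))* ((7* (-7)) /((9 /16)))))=11115 /1256752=0.01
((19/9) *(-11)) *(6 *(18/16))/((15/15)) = -627/4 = -156.75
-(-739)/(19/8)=5912/19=311.16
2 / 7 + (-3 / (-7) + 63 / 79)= 836 / 553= 1.51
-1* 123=-123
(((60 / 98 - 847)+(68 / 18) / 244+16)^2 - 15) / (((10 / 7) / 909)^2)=279164426740.86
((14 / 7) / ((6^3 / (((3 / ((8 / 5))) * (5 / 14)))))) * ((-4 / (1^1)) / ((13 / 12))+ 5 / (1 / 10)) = 1075 / 3744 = 0.29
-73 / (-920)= 73 / 920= 0.08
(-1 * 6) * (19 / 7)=-16.29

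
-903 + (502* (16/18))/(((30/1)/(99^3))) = 72156981/5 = 14431396.20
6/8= 3/4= 0.75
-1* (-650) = 650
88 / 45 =1.96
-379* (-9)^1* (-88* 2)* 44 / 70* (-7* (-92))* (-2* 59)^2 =-3383754962227.20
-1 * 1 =-1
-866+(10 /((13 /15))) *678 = 90442 /13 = 6957.08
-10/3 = -3.33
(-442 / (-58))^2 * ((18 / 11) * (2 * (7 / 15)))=4102644 / 46255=88.70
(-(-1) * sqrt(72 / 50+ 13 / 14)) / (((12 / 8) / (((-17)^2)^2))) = 83521 * sqrt(11606) / 105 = 85693.46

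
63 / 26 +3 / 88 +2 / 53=151271 / 60632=2.49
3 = 3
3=3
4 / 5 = 0.80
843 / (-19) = -843 / 19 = -44.37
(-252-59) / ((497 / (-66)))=20526 / 497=41.30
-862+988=126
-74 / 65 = -1.14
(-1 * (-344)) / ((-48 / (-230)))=4945 / 3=1648.33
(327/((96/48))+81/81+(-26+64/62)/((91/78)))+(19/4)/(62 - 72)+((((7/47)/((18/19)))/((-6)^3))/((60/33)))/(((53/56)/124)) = 749088006973/5254116840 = 142.57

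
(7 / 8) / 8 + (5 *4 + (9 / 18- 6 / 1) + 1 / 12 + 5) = 3781 / 192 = 19.69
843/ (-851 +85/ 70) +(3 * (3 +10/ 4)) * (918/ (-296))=-52.16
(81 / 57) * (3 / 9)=9 / 19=0.47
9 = 9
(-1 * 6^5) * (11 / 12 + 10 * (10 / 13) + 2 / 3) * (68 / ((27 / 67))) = -158220768 / 13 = -12170828.31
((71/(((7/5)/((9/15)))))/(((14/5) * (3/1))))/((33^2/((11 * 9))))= 0.33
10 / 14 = 5 / 7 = 0.71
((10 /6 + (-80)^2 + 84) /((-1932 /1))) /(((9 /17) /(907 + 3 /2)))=-26130751 /4536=-5760.75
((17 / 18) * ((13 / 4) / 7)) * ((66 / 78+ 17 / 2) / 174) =153 / 6496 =0.02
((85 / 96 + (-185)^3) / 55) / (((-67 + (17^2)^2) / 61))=-7415598163 / 88127424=-84.15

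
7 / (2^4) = 7 / 16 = 0.44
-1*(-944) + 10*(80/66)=31552/33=956.12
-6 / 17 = -0.35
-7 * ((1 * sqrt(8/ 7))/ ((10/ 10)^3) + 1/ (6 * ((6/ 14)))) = -2 * sqrt(14) - 49/ 18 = -10.21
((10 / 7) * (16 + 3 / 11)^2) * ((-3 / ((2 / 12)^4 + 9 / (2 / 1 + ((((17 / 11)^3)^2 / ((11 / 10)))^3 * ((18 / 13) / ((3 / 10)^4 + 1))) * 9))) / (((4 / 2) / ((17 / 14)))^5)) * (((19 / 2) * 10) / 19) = -405415.43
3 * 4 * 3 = 36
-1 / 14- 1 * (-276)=3863 / 14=275.93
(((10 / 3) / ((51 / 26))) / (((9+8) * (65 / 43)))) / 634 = 86 / 824517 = 0.00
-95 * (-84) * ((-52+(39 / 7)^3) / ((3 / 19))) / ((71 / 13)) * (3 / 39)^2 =23039020 / 3479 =6622.31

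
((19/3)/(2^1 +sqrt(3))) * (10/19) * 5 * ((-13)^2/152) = 4225/114-4225 * sqrt(3)/228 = 4.97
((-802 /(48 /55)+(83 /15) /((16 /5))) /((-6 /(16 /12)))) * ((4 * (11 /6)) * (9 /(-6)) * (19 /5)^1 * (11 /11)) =-9201643 /1080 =-8520.04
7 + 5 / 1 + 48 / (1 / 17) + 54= 882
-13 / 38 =-0.34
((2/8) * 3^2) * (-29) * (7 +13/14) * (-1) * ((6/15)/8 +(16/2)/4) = 1187811/1120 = 1060.55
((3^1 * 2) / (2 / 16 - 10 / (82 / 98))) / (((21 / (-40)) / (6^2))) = 104960 / 3017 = 34.79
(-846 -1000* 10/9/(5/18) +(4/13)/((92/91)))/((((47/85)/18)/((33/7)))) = -5627160990/7567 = -743644.90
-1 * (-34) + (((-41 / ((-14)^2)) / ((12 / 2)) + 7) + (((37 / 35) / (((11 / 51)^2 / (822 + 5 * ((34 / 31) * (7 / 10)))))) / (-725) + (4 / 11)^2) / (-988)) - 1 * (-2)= 42.99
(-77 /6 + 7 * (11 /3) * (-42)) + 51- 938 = -11867 /6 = -1977.83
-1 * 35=-35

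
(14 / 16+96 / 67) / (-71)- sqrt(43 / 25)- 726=-27629893 / 38056- sqrt(43) / 5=-727.34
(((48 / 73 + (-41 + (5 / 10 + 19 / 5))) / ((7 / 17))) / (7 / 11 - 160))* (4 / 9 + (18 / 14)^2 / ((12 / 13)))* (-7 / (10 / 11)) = -213401969561 / 22573731600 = -9.45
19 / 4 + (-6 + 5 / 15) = -0.92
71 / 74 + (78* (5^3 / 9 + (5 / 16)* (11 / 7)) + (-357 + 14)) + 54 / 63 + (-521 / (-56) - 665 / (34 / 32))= 8658485 / 52836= 163.87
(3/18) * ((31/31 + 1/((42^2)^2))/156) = 3111697/2912547456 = 0.00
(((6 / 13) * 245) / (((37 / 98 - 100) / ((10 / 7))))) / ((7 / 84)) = -2469600 / 126919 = -19.46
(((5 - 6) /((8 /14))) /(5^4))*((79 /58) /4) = -0.00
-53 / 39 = -1.36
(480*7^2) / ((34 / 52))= 611520 / 17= 35971.76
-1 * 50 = -50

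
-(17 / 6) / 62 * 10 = -85 / 186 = -0.46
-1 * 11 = -11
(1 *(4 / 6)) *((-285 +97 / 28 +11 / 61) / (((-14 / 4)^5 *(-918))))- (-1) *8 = 8783717776 / 1098018117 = 8.00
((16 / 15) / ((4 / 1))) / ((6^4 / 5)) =1 / 972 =0.00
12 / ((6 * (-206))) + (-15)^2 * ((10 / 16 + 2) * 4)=486673 / 206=2362.49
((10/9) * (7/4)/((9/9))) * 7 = 13.61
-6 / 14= -3 / 7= -0.43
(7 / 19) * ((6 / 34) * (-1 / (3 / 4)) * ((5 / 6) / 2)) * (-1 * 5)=0.18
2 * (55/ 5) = 22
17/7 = 2.43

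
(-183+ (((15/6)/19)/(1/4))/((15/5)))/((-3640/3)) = 10421/69160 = 0.15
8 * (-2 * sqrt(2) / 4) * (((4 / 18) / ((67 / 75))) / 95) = -40 * sqrt(2) / 3819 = -0.01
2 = 2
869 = 869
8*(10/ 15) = 16/ 3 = 5.33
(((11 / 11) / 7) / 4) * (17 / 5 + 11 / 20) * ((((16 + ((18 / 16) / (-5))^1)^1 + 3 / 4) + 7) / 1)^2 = 69952999 / 896000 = 78.07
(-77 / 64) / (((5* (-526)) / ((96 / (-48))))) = -77 / 84160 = -0.00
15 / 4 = 3.75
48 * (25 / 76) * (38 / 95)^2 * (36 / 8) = 216 / 19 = 11.37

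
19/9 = 2.11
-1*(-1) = 1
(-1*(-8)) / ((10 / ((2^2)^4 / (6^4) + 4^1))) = 3.36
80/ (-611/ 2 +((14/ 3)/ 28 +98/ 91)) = -1560/ 5933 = -0.26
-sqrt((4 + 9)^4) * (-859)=145171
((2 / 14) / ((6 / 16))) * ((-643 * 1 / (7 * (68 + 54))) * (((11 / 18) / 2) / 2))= -7073 / 161406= -0.04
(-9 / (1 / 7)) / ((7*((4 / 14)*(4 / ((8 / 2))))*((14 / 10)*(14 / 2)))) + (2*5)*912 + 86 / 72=2297731 / 252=9117.98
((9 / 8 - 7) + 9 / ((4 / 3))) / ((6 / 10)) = 35 / 24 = 1.46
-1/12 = -0.08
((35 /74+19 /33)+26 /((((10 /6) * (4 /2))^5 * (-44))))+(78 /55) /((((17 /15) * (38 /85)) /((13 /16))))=3.32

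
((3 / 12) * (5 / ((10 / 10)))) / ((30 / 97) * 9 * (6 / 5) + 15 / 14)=3395 / 11982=0.28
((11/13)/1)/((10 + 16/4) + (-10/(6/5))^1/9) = 297/4589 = 0.06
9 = 9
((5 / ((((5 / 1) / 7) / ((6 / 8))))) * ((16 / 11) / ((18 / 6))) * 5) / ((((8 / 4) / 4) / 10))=2800 / 11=254.55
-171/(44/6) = -513/22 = -23.32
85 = 85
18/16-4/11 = 0.76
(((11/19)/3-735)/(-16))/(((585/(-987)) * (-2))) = 3444959/88920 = 38.74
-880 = -880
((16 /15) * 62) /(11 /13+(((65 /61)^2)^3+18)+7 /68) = 45179658847643008 /13945321353504165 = 3.24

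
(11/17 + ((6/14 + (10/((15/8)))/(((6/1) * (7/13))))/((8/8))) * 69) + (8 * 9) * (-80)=-5615.88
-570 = -570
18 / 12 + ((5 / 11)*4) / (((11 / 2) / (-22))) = -127 / 22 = -5.77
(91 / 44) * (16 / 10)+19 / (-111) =19157 / 6105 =3.14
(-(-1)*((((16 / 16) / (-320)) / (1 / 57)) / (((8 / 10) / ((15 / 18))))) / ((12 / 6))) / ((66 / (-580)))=13775 / 16896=0.82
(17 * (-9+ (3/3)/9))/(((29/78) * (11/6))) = -70720/319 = -221.69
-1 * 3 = -3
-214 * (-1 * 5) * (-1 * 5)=-5350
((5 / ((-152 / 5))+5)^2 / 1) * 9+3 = 4931337 / 23104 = 213.44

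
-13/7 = -1.86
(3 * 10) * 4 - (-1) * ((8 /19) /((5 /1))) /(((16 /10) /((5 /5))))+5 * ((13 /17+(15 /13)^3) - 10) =57875439 /709631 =81.56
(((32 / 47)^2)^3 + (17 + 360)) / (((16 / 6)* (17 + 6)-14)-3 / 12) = 48778055050284 / 6090256660885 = 8.01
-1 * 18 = -18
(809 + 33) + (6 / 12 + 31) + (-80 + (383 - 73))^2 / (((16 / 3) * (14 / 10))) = 222833 / 28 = 7958.32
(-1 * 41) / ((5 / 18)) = -738 / 5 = -147.60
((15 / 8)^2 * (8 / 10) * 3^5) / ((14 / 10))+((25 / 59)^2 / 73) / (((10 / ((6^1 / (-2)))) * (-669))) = 3098279112325 / 6346726288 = 488.17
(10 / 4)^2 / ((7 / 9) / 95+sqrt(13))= -149625 / 38013104+18275625 * sqrt(13) / 38013104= 1.73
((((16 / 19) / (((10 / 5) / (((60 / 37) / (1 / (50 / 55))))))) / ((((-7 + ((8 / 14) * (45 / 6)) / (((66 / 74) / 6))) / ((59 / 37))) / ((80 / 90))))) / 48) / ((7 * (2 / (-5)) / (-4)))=472000 / 393520419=0.00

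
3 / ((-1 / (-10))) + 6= 36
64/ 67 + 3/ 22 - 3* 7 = -29345/ 1474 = -19.91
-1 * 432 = -432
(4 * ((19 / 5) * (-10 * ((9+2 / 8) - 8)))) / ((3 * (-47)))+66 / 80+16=102493 / 5640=18.17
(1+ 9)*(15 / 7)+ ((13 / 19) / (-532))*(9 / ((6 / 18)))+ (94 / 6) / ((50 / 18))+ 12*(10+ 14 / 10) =41400813 / 252700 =163.83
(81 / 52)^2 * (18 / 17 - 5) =-439587 / 45968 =-9.56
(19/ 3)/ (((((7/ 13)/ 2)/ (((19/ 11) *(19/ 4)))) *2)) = 89167/ 924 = 96.50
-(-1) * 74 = 74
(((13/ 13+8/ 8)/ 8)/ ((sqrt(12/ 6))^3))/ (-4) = -sqrt(2)/ 64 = -0.02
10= 10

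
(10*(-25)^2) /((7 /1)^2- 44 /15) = 93750 /691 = 135.67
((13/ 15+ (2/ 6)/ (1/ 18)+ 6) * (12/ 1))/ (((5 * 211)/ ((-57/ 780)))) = -3667/ 342875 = -0.01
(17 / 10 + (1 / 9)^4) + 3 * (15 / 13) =4402561 / 852930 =5.16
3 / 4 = 0.75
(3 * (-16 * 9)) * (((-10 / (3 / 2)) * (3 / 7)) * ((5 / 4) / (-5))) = -2160 / 7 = -308.57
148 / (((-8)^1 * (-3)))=37 / 6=6.17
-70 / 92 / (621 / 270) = -175 / 529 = -0.33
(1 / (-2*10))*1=-1 / 20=-0.05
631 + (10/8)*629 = 5669/4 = 1417.25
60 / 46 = 30 / 23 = 1.30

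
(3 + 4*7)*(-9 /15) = -93 /5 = -18.60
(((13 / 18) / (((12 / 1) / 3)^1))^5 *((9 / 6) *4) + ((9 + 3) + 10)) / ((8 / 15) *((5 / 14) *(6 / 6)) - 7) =-49665484939 / 15371845632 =-3.23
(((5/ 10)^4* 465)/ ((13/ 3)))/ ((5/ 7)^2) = 13671/ 1040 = 13.15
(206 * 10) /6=1030 /3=343.33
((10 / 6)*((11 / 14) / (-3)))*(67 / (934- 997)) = 3685 / 7938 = 0.46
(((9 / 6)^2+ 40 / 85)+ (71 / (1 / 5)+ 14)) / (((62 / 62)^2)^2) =25277 / 68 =371.72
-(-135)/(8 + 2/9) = 1215/74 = 16.42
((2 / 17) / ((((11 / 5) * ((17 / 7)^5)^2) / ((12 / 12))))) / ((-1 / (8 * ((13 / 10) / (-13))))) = 2259801992 / 376990859383963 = 0.00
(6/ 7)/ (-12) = -1/ 14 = -0.07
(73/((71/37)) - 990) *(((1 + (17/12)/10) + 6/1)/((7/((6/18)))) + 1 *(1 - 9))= 1304670467/178920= 7291.92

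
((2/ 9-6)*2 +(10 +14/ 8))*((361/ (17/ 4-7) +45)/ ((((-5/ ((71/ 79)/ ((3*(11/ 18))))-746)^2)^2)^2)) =-0.00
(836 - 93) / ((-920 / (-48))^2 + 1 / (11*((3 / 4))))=2.02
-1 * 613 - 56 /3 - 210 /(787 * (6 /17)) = -1493150 /2361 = -632.42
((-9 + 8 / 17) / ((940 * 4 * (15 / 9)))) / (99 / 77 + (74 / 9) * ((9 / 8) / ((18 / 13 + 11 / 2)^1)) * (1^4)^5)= -109011 / 210584440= -0.00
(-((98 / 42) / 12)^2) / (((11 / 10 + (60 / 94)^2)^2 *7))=-121992025 / 51322683132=-0.00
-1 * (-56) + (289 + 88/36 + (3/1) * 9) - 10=3280/9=364.44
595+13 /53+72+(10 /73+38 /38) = 2585971 /3869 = 668.38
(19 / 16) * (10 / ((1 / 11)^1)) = 1045 / 8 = 130.62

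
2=2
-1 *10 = -10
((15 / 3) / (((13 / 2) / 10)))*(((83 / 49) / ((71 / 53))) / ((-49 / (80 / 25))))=-1407680 / 2216123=-0.64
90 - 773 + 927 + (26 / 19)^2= 88760 / 361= 245.87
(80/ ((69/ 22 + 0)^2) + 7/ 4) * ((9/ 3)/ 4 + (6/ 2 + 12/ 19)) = 6963659/ 160816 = 43.30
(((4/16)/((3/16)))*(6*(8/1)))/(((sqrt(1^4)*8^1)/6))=48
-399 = -399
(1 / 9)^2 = 1 / 81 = 0.01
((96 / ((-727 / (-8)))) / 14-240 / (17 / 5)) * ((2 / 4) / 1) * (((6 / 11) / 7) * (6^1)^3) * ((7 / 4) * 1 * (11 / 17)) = -988244064 / 1470721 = -671.95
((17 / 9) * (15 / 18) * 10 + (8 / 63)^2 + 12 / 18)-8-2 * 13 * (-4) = 112.42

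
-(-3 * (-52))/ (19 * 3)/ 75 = -52/ 1425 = -0.04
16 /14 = 1.14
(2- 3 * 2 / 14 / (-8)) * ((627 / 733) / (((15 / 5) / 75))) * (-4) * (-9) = 16223625 / 10262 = 1580.94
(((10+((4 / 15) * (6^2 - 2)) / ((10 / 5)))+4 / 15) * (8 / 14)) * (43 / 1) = 12728 / 35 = 363.66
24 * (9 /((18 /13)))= 156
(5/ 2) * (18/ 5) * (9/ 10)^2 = 729/ 100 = 7.29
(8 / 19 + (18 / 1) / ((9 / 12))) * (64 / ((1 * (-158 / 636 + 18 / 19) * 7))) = 9443328 / 29561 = 319.45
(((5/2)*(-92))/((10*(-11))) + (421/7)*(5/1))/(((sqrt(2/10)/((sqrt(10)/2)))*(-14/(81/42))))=-786915*sqrt(2)/7546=-147.48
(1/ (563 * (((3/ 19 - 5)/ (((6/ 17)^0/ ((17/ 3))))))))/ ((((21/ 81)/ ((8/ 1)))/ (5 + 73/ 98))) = -1539/ 134113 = -0.01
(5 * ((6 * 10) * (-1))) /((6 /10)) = -500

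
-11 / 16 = -0.69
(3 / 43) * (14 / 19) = 42 / 817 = 0.05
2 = 2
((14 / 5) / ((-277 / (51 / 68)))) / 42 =-1 / 5540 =-0.00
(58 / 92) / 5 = 29 / 230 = 0.13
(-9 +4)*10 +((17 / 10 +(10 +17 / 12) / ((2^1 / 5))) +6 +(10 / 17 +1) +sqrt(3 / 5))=-24827 / 2040 +sqrt(15) / 5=-11.40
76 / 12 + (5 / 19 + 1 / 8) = 3065 / 456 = 6.72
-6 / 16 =-3 / 8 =-0.38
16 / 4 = 4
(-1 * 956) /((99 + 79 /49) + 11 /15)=-702660 /74489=-9.43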